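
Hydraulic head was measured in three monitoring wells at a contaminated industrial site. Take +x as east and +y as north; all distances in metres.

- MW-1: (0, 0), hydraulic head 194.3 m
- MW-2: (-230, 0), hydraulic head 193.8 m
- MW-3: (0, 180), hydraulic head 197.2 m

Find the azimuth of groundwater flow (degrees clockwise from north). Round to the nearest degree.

188°

∂h/∂x = (193.8 − 194.3) / (-230 − 0) = +0.002174
∂h/∂y = (197.2 − 194.3) / (180 − 0) = +0.01611
Flow direction (−∇h) has components (-0.002174 E, -0.01611 N).
Azimuth = atan2(E, N) = atan2(-0.002174, -0.01611) = 187.7° ≈ 188°.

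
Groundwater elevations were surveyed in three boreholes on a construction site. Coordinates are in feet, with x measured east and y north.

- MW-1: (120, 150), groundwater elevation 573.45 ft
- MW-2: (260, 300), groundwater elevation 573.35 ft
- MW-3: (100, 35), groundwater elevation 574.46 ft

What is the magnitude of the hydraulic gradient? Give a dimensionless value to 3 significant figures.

Differences from MW-1: to MW-2 (Δx, Δy, Δh) = (140, 150, -0.10); to MW-3 = (-20, -115, +1.01).
Solve a·Δx + b·Δy = Δh: det = 140·(-115) − (-20)·150 = -13100.
∂h/∂x = [(-0.10)·(-115) − (+1.01)·150] / -13100 = +0.01069
∂h/∂y = [140·(+1.01) − (-20)·(-0.10)] / -13100 = -0.01064
|∇h| = √(0.01069² + -0.01064²) = 0.01508

0.0151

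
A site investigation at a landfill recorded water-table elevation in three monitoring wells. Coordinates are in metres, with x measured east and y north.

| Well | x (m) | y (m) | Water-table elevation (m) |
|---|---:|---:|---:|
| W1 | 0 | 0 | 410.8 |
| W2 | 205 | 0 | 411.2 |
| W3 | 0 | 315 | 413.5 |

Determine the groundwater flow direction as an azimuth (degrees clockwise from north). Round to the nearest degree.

193°

∂h/∂x = (411.2 − 410.8) / (205 − 0) = +0.001951
∂h/∂y = (413.5 − 410.8) / (315 − 0) = +0.008571
Flow direction (−∇h) has components (-0.001951 E, -0.008571 N).
Azimuth = atan2(E, N) = atan2(-0.001951, -0.008571) = 192.8° ≈ 193°.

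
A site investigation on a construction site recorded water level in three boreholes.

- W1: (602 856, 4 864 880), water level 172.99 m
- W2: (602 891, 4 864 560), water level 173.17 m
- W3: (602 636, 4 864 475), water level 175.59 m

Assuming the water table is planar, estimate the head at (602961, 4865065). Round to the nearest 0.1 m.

171.8 m

Differences from W1: to W2 (Δx, Δy, Δh) = (35, -320, +0.18); to W3 = (-220, -405, +2.60).
Solve a·Δx + b·Δy = Δh: det = 35·(-405) − (-220)·(-320) = -84575.
∂h/∂x = [(+0.18)·(-405) − (+2.60)·(-320)] / -84575 = -0.008975
∂h/∂y = [35·(+2.60) − (-220)·(+0.18)] / -84575 = -0.001544
h(602961, 4865065) = 172.99 + (-0.008975)·(105) + (-0.001544)·(185) = 172.99 -0.942 -0.286 = 171.762 m.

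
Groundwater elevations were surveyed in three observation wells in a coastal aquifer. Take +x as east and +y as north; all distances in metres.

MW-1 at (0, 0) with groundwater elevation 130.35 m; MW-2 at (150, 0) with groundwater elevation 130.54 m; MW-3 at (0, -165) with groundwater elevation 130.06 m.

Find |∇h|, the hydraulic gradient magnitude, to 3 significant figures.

∂h/∂x = (130.54 − 130.35) / (150 − 0) = +0.001267
∂h/∂y = (130.06 − 130.35) / (-165 − 0) = +0.001758
|∇h| = √(0.001267² + 0.001758²) = 0.002167

0.00217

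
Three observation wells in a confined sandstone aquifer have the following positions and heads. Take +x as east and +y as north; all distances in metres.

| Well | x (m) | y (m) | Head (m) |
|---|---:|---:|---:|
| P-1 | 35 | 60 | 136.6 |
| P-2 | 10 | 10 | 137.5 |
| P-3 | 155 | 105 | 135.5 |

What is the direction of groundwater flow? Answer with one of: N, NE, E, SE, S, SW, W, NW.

N

Taking P-1 as reference: P-2−P-1 = (-25, -50, +0.9); P-3−P-1 = (120, 45, -1.1).
Determinant of the coordinate differences = (-25)·45 − 120·(-50) = 4875.
∂h/∂x = [(+0.9)·45 − (-1.1)·(-50)] / 4875 = -0.002974
∂h/∂y = [(-25)·(-1.1) − 120·(+0.9)] / 4875 = -0.01651
Flow = −∇h = (+0.002974 east, +0.01651 north), which points north.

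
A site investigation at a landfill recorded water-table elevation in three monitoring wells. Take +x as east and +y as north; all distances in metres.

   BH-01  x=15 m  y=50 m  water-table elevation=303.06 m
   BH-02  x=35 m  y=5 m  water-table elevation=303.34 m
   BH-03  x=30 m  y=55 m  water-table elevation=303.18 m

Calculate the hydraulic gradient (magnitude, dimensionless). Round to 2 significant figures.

0.0091

Differences from BH-01: to BH-02 (Δx, Δy, Δh) = (20, -45, +0.28); to BH-03 = (15, 5, +0.12).
Solve a·Δx + b·Δy = Δh: det = 20·5 − 15·(-45) = 775.
∂h/∂x = [(+0.28)·5 − (+0.12)·(-45)] / 775 = +0.008774
∂h/∂y = [20·(+0.12) − 15·(+0.28)] / 775 = -0.002323
|∇h| = √(0.008774² + -0.002323²) = 0.009076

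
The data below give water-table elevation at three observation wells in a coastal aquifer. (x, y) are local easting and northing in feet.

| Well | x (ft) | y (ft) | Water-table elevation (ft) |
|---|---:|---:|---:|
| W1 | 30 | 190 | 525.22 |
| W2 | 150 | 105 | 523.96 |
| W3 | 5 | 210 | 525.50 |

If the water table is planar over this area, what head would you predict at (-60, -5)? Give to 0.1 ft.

Differences from W1: to W2 (Δx, Δy, Δh) = (120, -85, -1.26); to W3 = (-25, 20, +0.28).
Solve a·Δx + b·Δy = Δh: det = 120·20 − (-25)·(-85) = 275.
∂h/∂x = [(-1.26)·20 − (+0.28)·(-85)] / 275 = -0.005091
∂h/∂y = [120·(+0.28) − (-25)·(-1.26)] / 275 = +0.007636
h(-60, -5) = 525.22 + (-0.005091)·(-90) + (+0.007636)·(-195) = 525.22 +0.458 -1.489 = 524.189 ft.

524.2 ft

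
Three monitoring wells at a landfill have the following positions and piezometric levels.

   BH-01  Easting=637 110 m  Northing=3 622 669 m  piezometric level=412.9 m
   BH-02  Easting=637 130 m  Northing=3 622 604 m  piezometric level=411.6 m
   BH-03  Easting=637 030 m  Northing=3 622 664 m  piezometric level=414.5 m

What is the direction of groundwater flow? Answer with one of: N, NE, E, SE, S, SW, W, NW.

SE

Three-point gradient (reference BH-01): Δ to BH-02 = (20, -65, -1.3), Δ to BH-03 = (-80, -5, +1.6).
∂h/∂x = -0.02085, ∂h/∂y = +0.01358 (det = -5300).
Flow = −∇h = (+0.02085 east, -0.01358 north), which points southeast.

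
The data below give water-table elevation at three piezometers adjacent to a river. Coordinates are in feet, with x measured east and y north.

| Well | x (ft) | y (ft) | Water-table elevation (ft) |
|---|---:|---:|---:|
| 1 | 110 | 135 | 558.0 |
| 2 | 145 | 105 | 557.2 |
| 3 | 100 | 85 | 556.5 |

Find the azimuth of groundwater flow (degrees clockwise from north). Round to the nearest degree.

With h = a·x + b·y + c and 1 as origin, the differences give:
  35·a + (-30)·b = -0.8
  (-10)·a + (-50)·b = -1.5
Eliminate b (×(-50) and ×(-30), subtract): -2050·a = -5.00 → a = ∂h/∂x = +0.002439
Back-substitute: b = ∂h/∂y = +0.02951.
Flow direction (−∇h) has components (-0.002439 E, -0.02951 N).
Azimuth = atan2(E, N) = atan2(-0.002439, -0.02951) = 184.7° ≈ 185°.

185°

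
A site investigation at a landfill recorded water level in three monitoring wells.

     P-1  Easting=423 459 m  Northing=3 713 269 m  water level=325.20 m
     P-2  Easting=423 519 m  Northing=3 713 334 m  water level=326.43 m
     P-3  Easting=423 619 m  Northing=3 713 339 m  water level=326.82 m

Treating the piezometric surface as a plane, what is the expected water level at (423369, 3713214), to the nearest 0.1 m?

324.0 m

With h = a·x + b·y + c and P-1 as origin, the differences give:
  60·a + 65·b = +1.23
  160·a + 70·b = +1.62
Eliminate b (×70 and ×65, subtract): -6200·a = -19.200 → a = ∂h/∂x = +0.003097
Back-substitute: b = ∂h/∂y = +0.01606.
h(423369, 3713214) = 325.20 + (+0.003097)·(-90) + (+0.01606)·(-55) = 325.20 -0.279 -0.884 = 324.038 m.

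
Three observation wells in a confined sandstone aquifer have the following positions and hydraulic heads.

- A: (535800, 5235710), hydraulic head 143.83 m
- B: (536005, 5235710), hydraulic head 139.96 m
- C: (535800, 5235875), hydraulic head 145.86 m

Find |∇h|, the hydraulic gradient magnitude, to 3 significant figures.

∂h/∂x = (139.96 − 143.83) / (536005 − 535800) = -0.01888
∂h/∂y = (145.86 − 143.83) / (5235875 − 5235710) = +0.01230
|∇h| = √(-0.01888² + 0.01230²) = 0.02253

0.0225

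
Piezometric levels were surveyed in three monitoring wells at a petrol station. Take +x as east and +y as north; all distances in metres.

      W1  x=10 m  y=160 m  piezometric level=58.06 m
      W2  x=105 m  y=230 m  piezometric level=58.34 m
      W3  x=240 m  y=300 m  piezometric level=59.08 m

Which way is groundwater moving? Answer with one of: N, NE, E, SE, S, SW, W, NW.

NW

With h = a·x + b·y + c and W1 as origin, the differences give:
  95·a + 70·b = +0.28
  230·a + 140·b = +1.02
Eliminate b (×140 and ×70, subtract): -2800·a = -32.200 → a = ∂h/∂x = +0.01150
Back-substitute: b = ∂h/∂y = -0.01161.
Flow = −∇h = (-0.01150 east, +0.01161 north), which points northwest.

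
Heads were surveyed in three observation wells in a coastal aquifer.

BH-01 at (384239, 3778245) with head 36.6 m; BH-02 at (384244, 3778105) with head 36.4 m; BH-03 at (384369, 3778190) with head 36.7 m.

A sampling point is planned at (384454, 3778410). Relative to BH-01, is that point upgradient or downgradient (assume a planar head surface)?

upgradient

Taking BH-01 as reference: BH-02−BH-01 = (5, -140, -0.2); BH-03−BH-01 = (130, -55, +0.1).
Solve a·Δx + b·Δy = Δh: det = 5·(-55) − 130·(-140) = 17925.
∂h/∂x = [(-0.2)·(-55) − (+0.1)·(-140)] / 17925 = +0.001395
∂h/∂y = [5·(+0.1) − 130·(-0.2)] / 17925 = +0.001478
Head at (384454, 3778410) = 36.6 + (+0.001395)·(215) + (+0.001478)·(165) = 37.14 m.
That is higher than the 36.6 m at BH-01, so the point is upgradient.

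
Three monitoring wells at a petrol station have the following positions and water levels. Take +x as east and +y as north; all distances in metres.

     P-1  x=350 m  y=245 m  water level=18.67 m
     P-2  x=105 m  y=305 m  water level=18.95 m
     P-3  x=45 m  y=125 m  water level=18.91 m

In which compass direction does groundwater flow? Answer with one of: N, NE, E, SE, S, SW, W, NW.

SE

Taking P-1 as reference: P-2−P-1 = (-245, 60, +0.28); P-3−P-1 = (-305, -120, +0.24).
Solve a·Δx + b·Δy = Δh: det = (-245)·(-120) − (-305)·60 = 47700.
∂h/∂x = [(+0.28)·(-120) − (+0.24)·60] / 47700 = -0.001006
∂h/∂y = [(-245)·(+0.24) − (-305)·(+0.28)] / 47700 = +0.0005577
Flow = −∇h = (+0.001006 east, -0.0005577 north), which points southeast.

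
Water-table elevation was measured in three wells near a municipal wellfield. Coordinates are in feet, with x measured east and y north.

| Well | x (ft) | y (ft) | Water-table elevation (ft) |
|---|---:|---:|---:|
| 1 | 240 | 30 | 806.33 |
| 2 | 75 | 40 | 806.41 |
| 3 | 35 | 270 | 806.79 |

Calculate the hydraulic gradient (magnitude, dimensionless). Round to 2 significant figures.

0.0016

With h = a·x + b·y + c and 1 as origin, the differences give:
  (-165)·a + 10·b = +0.08
  (-205)·a + 240·b = +0.46
Eliminate b (×240 and ×10, subtract): -37550·a = 14.600 → a = ∂h/∂x = -0.0003888
Back-substitute: b = ∂h/∂y = +0.001585.
|∇h| = √(-0.0003888² + 0.001585²) = 0.001632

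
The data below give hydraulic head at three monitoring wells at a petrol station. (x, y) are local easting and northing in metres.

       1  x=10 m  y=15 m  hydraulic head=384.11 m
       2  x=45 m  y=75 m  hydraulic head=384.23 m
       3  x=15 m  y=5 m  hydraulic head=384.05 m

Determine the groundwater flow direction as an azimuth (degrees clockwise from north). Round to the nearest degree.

138°

Taking 1 as reference: 2−1 = (35, 60, +0.12); 3−1 = (5, -10, -0.06).
Solve a·Δx + b·Δy = Δh: det = 35·(-10) − 5·60 = -650.
∂h/∂x = [(+0.12)·(-10) − (-0.06)·60] / -650 = -0.003692
∂h/∂y = [35·(-0.06) − 5·(+0.12)] / -650 = +0.004154
Flow direction (−∇h) has components (+0.003692 E, -0.004154 N).
Azimuth = atan2(E, N) = atan2(+0.003692, -0.004154) = 138.4° ≈ 138°.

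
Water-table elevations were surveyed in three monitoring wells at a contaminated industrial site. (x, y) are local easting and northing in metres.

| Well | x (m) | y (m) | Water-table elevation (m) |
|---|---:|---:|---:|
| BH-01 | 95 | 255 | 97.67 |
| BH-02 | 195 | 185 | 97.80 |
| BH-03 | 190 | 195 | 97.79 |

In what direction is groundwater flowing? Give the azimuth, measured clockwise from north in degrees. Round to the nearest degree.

300°

Taking BH-01 as reference: BH-02−BH-01 = (100, -70, +0.13); BH-03−BH-01 = (95, -60, +0.12).
Solve a·Δx + b·Δy = Δh: det = 100·(-60) − 95·(-70) = 650.
∂h/∂x = [(+0.13)·(-60) − (+0.12)·(-70)] / 650 = +0.0009231
∂h/∂y = [100·(+0.12) − 95·(+0.13)] / 650 = -0.0005385
Flow direction (−∇h) has components (-0.0009231 E, +0.0005385 N).
Azimuth = atan2(E, N) = atan2(-0.0009231, +0.0005385) = 300.3° ≈ 300°.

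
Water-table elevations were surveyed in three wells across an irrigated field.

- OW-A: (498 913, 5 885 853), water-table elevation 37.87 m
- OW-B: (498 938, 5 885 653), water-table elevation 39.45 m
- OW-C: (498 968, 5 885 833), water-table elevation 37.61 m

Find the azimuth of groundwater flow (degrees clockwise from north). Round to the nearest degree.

Taking OW-A as reference: OW-B−OW-A = (25, -200, +1.58); OW-C−OW-A = (55, -20, -0.26).
Determinant of the coordinate differences = 25·(-20) − 55·(-200) = 10500.
∂h/∂x = [(+1.58)·(-20) − (-0.26)·(-200)] / 10500 = -0.007962
∂h/∂y = [25·(-0.26) − 55·(+1.58)] / 10500 = -0.008895
Flow direction (−∇h) has components (+0.007962 E, +0.008895 N).
Azimuth = atan2(E, N) = atan2(+0.007962, +0.008895) = 41.8° ≈ 042°.

042°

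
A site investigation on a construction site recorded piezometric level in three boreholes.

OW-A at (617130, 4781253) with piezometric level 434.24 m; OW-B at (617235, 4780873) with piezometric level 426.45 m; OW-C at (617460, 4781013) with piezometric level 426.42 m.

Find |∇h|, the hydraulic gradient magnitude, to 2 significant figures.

Three-point gradient (reference OW-A): Δ to OW-B = (105, -380, -7.79), Δ to OW-C = (330, -240, -7.82).
∂h/∂x = -0.01100, ∂h/∂y = +0.01746 (det = 100200).
|∇h| = √(-0.01100² + 0.01746²) = 0.02064

0.021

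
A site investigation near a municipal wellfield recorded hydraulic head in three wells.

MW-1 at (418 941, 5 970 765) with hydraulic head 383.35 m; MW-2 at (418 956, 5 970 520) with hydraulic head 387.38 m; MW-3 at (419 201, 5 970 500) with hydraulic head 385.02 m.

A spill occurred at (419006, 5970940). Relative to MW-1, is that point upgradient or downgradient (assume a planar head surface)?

downgradient

Three-point gradient (reference MW-1): Δ to MW-2 = (15, -245, +4.03), Δ to MW-3 = (260, -265, +1.67).
∂h/∂x = -0.01103, ∂h/∂y = -0.01712 (det = 59725).
Head at (419006, 5970940) = 383.35 + (-0.01103)·(65) + (-0.01712)·(175) = 379.64 m.
That is lower than the 383.35 m at MW-1, so the point is downgradient.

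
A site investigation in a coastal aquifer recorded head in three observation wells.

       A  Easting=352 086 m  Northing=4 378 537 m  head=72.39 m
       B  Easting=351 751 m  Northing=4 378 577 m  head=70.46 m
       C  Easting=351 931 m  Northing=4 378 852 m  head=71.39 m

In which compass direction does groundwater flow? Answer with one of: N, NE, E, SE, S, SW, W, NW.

W

With h = a·x + b·y + c and A as origin, the differences give:
  (-335)·a + 40·b = -1.93
  (-155)·a + 315·b = -1.00
Eliminate b (×315 and ×40, subtract): -99325·a = -567.950 → a = ∂h/∂x = +0.005718
Back-substitute: b = ∂h/∂y = -0.0003609.
Flow = −∇h = (-0.005718 east, +0.0003609 north), which points west.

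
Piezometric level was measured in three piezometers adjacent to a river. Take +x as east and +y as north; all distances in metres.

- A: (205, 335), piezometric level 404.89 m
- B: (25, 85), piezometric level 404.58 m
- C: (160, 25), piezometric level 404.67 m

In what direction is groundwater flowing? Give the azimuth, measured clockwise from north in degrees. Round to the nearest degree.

238°

With h = a·x + b·y + c and A as origin, the differences give:
  (-180)·a + (-250)·b = -0.31
  (-45)·a + (-310)·b = -0.22
Eliminate b (×(-310) and ×(-250), subtract): 44550·a = 41.100 → a = ∂h/∂x = +0.0009226
Back-substitute: b = ∂h/∂y = +0.0005758.
Flow direction (−∇h) has components (-0.0009226 E, -0.0005758 N).
Azimuth = atan2(E, N) = atan2(-0.0009226, -0.0005758) = 238.0° ≈ 238°.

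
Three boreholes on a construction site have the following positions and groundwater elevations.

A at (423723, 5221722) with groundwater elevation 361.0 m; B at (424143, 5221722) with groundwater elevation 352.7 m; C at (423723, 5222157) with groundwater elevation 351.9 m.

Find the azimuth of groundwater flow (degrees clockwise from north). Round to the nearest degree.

043°

∂h/∂x = (352.7 − 361.0) / (424143 − 423723) = -0.01976
∂h/∂y = (351.9 − 361.0) / (5222157 − 5221722) = -0.02092
Flow direction (−∇h) has components (+0.01976 E, +0.02092 N).
Azimuth = atan2(E, N) = atan2(+0.01976, +0.02092) = 43.4° ≈ 043°.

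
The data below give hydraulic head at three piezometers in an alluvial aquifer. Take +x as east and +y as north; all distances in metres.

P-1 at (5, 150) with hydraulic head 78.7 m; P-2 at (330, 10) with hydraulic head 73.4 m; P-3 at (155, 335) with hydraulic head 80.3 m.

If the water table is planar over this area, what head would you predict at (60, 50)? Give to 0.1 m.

Three-point gradient (reference P-1): Δ to P-2 = (325, -140, -5.3), Δ to P-3 = (150, 185, +1.6).
∂h/∂x = -0.009325, ∂h/∂y = +0.01621 (det = 81125).
h(60, 50) = 78.7 + (-0.009325)·(55) + (+0.01621)·(-100) = 78.7 -0.513 -1.621 = 76.566 m.

76.6 m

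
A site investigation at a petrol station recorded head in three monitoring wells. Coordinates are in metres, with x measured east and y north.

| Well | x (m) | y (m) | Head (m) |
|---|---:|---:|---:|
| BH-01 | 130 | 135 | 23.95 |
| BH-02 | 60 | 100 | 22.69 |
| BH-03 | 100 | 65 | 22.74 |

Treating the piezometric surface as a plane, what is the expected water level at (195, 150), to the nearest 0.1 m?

With h = a·x + b·y + c and BH-01 as origin, the differences give:
  (-70)·a + (-35)·b = -1.26
  (-30)·a + (-70)·b = -1.21
Eliminate b (×(-70) and ×(-35), subtract): 3850·a = 45.850 → a = ∂h/∂x = +0.01191
Back-substitute: b = ∂h/∂y = +0.01218.
h(195, 150) = 23.95 + (+0.01191)·(65) + (+0.01218)·(15) = 23.95 +0.774 +0.183 = 24.907 m.

24.9 m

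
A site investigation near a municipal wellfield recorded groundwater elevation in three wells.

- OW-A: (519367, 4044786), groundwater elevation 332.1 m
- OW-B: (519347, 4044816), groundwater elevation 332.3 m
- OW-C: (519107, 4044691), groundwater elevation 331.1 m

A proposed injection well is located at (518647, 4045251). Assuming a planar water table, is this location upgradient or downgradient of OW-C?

Three-point gradient (reference OW-A): Δ to OW-B = (-20, 30, +0.2), Δ to OW-C = (-260, -95, -1.0).
∂h/∂x = +0.001134, ∂h/∂y = +0.007423 (det = 9700).
Head at (518647, 4045251) = 332.1 + (+0.001134)·(-720) + (+0.007423)·(465) = 334.74 m.
That is higher than the 331.1 m at OW-C, so the point is upgradient.

upgradient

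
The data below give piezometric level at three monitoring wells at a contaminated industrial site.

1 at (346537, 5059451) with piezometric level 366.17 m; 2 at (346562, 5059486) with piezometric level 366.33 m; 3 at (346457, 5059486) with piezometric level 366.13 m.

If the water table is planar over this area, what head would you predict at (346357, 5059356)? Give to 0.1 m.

Differences from 1: to 2 (Δx, Δy, Δh) = (25, 35, +0.16); to 3 = (-80, 35, -0.04).
Determinant of the coordinate differences = 25·35 − (-80)·35 = 3675.
∂h/∂x = [(+0.16)·35 − (-0.04)·35] / 3675 = +0.001905
∂h/∂y = [25·(-0.04) − (-80)·(+0.16)] / 3675 = +0.003211
h(346357, 5059356) = 366.17 + (+0.001905)·(-180) + (+0.003211)·(-95) = 366.17 -0.343 -0.305 = 365.522 m.

365.5 m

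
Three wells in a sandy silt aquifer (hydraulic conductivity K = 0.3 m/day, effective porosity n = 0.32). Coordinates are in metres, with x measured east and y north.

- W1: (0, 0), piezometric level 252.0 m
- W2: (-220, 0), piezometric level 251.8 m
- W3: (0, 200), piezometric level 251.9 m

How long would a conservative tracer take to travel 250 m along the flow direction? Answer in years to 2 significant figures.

700 years

∂h/∂x = (251.8 − 252.0) / (-220 − 0) = +0.0009091
∂h/∂y = (251.9 − 252.0) / (200 − 0) = -0.0005000
|∇h| = √(0.0009091² + -0.0005000²) = 0.001038
Seepage velocity v = K·i/n = 0.3 × 0.001038 / 0.32 = 0.0009731 m/day.
t = 250 / 0.0009731 = 2.569e+05 days = 703 years.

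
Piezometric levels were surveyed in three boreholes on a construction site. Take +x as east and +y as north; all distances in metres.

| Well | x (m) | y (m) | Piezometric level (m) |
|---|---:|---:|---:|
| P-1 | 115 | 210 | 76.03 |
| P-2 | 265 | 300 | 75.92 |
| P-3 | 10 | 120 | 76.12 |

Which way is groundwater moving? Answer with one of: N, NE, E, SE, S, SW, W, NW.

Three-point gradient (reference P-1): Δ to P-2 = (150, 90, -0.11), Δ to P-3 = (-105, -90, +0.09).
∂h/∂x = -0.0004444, ∂h/∂y = -0.0004815 (det = -4050).
Flow = −∇h = (+0.0004444 east, +0.0004815 north), which points northeast.

NE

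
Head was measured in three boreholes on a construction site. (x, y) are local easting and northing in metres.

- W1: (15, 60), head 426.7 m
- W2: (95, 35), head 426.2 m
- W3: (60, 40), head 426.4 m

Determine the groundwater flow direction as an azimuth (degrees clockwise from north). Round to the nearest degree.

121°

Differences from W1: to W2 (Δx, Δy, Δh) = (80, -25, -0.5); to W3 = (45, -20, -0.3).
Determinant of the coordinate differences = 80·(-20) − 45·(-25) = -475.
∂h/∂x = [(-0.5)·(-20) − (-0.3)·(-25)] / -475 = -0.005263
∂h/∂y = [80·(-0.3) − 45·(-0.5)] / -475 = +0.003158
Flow direction (−∇h) has components (+0.005263 E, -0.003158 N).
Azimuth = atan2(E, N) = atan2(+0.005263, -0.003158) = 121.0° ≈ 121°.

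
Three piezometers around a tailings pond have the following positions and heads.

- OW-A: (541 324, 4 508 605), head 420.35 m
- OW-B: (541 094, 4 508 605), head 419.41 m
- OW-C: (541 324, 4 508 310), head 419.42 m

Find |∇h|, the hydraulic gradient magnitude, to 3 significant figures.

0.00516

∂h/∂x = (419.41 − 420.35) / (541094 − 541324) = +0.004087
∂h/∂y = (419.42 − 420.35) / (4508310 − 4508605) = +0.003153
|∇h| = √(0.004087² + 0.003153²) = 0.005162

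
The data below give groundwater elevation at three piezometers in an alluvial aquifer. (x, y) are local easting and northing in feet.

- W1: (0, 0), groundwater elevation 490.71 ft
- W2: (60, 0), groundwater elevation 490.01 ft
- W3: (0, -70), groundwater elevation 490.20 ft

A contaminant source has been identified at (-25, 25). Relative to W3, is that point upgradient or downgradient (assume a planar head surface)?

upgradient

∂h/∂x = (490.01 − 490.71) / (60 − 0) = -0.01167
∂h/∂y = (490.20 − 490.71) / (-70 − 0) = +0.007286
Head at (-25, 25) = 490.71 + (-0.01167)·(-25) + (+0.007286)·(25) = 491.18 ft.
That is higher than the 490.20 ft at W3, so the point is upgradient.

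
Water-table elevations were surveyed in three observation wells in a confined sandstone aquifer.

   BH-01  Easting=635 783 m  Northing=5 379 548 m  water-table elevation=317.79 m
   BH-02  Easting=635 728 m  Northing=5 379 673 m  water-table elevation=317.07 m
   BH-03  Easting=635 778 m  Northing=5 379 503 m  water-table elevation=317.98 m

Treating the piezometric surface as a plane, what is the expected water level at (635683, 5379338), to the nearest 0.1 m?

Differences from BH-01: to BH-02 (Δx, Δy, Δh) = (-55, 125, -0.72); to BH-03 = (-5, -45, +0.19).
Solve a·Δx + b·Δy = Δh: det = (-55)·(-45) − (-5)·125 = 3100.
∂h/∂x = [(-0.72)·(-45) − (+0.19)·125] / 3100 = +0.002790
∂h/∂y = [(-55)·(+0.19) − (-5)·(-0.72)] / 3100 = -0.004532
h(635683, 5379338) = 317.79 + (+0.002790)·(-100) + (-0.004532)·(-210) = 317.79 -0.279 +0.952 = 318.463 m.

318.5 m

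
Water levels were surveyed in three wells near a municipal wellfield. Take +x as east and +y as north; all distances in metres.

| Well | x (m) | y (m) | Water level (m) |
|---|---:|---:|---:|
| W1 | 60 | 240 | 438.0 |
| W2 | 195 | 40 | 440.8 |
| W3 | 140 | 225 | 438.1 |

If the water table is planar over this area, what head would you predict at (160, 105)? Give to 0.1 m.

With h = a·x + b·y + c and W1 as origin, the differences give:
  135·a + (-200)·b = +2.8
  80·a + (-15)·b = +0.1
Eliminate b (×(-15) and ×(-200), subtract): 13975·a = -22.00 → a = ∂h/∂x = -0.001574
Back-substitute: b = ∂h/∂y = -0.01506.
h(160, 105) = 438.0 + (-0.001574)·(100) + (-0.01506)·(-135) = 438.0 -0.157 +2.033 = 439.876 m.

439.9 m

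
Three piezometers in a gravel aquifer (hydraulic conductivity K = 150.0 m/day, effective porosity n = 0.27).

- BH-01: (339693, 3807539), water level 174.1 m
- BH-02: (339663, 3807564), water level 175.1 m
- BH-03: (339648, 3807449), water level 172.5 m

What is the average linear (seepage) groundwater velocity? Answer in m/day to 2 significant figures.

Differences from BH-01: to BH-02 (Δx, Δy, Δh) = (-30, 25, +1.0); to BH-03 = (-45, -90, -1.6).
Determinant of the coordinate differences = (-30)·(-90) − (-45)·25 = 3825.
∂h/∂x = [(+1.0)·(-90) − (-1.6)·25] / 3825 = -0.01307
∂h/∂y = [(-30)·(-1.6) − (-45)·(+1.0)] / 3825 = +0.02431
|∇h| = √(-0.01307² + 0.02431²) = 0.0276
Seepage velocity v = K·i/n = 150.0 × 0.0276 / 0.27 = 15.33 m/day.

15 m/day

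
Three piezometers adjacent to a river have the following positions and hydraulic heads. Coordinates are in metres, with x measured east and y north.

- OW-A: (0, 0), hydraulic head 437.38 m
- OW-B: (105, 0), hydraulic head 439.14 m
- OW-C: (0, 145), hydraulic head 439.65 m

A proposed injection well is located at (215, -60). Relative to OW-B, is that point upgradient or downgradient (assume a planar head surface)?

upgradient

∂h/∂x = (439.14 − 437.38) / (105 − 0) = +0.01676
∂h/∂y = (439.65 − 437.38) / (145 − 0) = +0.01566
Head at (215, -60) = 437.38 + (+0.01676)·(215) + (+0.01566)·(-60) = 440.04 m.
That is higher than the 439.14 m at OW-B, so the point is upgradient.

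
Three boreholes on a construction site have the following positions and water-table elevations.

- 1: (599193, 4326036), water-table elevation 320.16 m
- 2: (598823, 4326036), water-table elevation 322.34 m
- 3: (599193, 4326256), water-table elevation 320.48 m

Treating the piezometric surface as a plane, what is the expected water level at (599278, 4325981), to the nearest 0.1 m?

319.6 m

∂h/∂x = (322.34 − 320.16) / (598823 − 599193) = -0.005892
∂h/∂y = (320.48 − 320.16) / (4326256 − 4326036) = +0.001455
h(599278, 4325981) = 320.16 + (-0.005892)·(85) + (+0.001455)·(-55) = 320.16 -0.501 -0.080 = 319.579 m.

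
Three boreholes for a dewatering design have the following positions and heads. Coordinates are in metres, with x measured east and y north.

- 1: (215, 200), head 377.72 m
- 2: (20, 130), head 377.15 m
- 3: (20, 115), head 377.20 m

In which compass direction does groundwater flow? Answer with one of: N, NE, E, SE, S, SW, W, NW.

NW

With h = a·x + b·y + c and 1 as origin, the differences give:
  (-195)·a + (-70)·b = -0.57
  (-195)·a + (-85)·b = -0.52
Eliminate b (×(-85) and ×(-70), subtract): 2925·a = 12.050 → a = ∂h/∂x = +0.004120
Back-substitute: b = ∂h/∂y = -0.003333.
Flow = −∇h = (-0.004120 east, +0.003333 north), which points northwest.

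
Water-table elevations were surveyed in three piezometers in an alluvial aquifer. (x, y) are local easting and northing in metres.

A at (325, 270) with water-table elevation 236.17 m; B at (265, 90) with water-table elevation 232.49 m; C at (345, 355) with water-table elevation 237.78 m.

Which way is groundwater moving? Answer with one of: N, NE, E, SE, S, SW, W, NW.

Three-point gradient (reference A): Δ to B = (-60, -180, -3.68), Δ to C = (20, 85, +1.61).
∂h/∂x = +0.01533, ∂h/∂y = +0.01533 (det = -1500).
Flow = −∇h = (-0.01533 east, -0.01533 north), which points southwest.

SW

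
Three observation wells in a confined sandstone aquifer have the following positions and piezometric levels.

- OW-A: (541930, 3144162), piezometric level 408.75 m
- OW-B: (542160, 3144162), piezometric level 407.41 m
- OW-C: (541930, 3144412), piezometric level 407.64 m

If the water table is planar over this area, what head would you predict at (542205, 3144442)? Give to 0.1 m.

405.9 m

∂h/∂x = (407.41 − 408.75) / (542160 − 541930) = -0.005826
∂h/∂y = (407.64 − 408.75) / (3144412 − 3144162) = -0.004440
h(542205, 3144442) = 408.75 + (-0.005826)·(275) + (-0.004440)·(280) = 408.75 -1.602 -1.243 = 405.905 m.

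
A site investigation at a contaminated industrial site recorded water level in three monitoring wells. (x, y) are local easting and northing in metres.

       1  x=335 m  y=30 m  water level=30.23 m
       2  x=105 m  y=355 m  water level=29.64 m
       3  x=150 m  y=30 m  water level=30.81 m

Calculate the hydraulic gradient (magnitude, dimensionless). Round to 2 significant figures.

Taking 1 as reference: 2−1 = (-230, 325, -0.59); 3−1 = (-185, 0, +0.58).
Solve a·Δx + b·Δy = Δh: det = (-230)·0 − (-185)·325 = 60125.
∂h/∂x = [(-0.59)·0 − (+0.58)·325] / 60125 = -0.003135
∂h/∂y = [(-230)·(+0.58) − (-185)·(-0.59)] / 60125 = -0.004034
|∇h| = √(-0.003135² + -0.004034²) = 0.005109

0.0051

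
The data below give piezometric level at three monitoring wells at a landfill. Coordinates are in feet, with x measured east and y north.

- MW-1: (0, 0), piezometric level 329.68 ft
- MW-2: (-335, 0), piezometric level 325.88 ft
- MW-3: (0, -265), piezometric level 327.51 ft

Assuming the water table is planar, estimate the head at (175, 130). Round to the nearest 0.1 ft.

332.7 ft

∂h/∂x = (325.88 − 329.68) / (-335 − 0) = +0.01134
∂h/∂y = (327.51 − 329.68) / (-265 − 0) = +0.008189
h(175, 130) = 329.68 + (+0.01134)·(175) + (+0.008189)·(130) = 329.68 +1.985 +1.065 = 332.730 ft.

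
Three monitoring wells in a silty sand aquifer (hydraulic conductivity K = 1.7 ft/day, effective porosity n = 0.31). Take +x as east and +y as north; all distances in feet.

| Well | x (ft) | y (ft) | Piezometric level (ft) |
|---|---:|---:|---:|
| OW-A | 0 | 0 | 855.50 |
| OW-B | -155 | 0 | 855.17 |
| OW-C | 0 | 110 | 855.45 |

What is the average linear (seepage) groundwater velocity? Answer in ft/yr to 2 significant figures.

∂h/∂x = (855.17 − 855.50) / (-155 − 0) = +0.002129
∂h/∂y = (855.45 − 855.50) / (110 − 0) = -0.0004545
|∇h| = √(0.002129² + -0.0004545²) = 0.002177
Seepage velocity v = K·i/n = 1.7 × 0.002177 / 0.31 = 0.01194 ft/day = 4.361 ft/yr.

4.4 ft/yr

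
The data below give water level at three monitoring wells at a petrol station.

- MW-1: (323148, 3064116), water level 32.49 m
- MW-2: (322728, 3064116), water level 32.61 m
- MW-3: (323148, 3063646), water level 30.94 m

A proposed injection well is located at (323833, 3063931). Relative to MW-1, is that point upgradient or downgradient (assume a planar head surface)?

∂h/∂x = (32.61 − 32.49) / (322728 − 323148) = -0.0002857
∂h/∂y = (30.94 − 32.49) / (3063646 − 3064116) = +0.003298
Head at (323833, 3063931) = 32.49 + (-0.0002857)·(685) + (+0.003298)·(-185) = 31.68 m.
That is lower than the 32.49 m at MW-1, so the point is downgradient.

downgradient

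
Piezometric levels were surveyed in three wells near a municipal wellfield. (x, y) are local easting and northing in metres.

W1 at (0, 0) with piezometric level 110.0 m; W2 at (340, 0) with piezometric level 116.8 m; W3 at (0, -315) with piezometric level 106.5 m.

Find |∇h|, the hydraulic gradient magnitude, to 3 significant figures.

∂h/∂x = (116.8 − 110.0) / (340 − 0) = +0.02000
∂h/∂y = (106.5 − 110.0) / (-315 − 0) = +0.01111
|∇h| = √(0.02000² + 0.01111²) = 0.02288

0.0229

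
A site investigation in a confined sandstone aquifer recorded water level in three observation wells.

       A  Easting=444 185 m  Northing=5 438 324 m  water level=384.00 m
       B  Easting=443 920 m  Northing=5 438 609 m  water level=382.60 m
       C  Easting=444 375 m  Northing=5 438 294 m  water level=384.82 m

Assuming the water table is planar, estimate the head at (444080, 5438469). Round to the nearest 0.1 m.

383.4 m

With h = a·x + b·y + c and A as origin, the differences give:
  (-265)·a + 285·b = -1.40
  190·a + (-30)·b = +0.82
Eliminate b (×(-30) and ×285, subtract): -46200·a = -191.700 → a = ∂h/∂x = +0.004149
Back-substitute: b = ∂h/∂y = -0.001054.
h(444080, 5438469) = 384.00 + (+0.004149)·(-105) + (-0.001054)·(145) = 384.00 -0.436 -0.153 = 383.411 m.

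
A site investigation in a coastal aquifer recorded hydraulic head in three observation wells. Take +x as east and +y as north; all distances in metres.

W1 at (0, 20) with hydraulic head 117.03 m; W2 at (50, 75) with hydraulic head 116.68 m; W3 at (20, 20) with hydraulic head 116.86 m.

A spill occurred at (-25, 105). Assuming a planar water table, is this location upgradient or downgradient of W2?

upgradient

Taking W1 as reference: W2−W1 = (50, 55, -0.35); W3−W1 = (20, 0, -0.17).
Determinant of the coordinate differences = 50·0 − 20·55 = -1100.
∂h/∂x = [(-0.35)·0 − (-0.17)·55] / -1100 = -0.008500
∂h/∂y = [50·(-0.17) − 20·(-0.35)] / -1100 = +0.001364
Head at (-25, 105) = 117.03 + (-0.008500)·(-25) + (+0.001364)·(85) = 117.36 m.
That is higher than the 116.68 m at W2, so the point is upgradient.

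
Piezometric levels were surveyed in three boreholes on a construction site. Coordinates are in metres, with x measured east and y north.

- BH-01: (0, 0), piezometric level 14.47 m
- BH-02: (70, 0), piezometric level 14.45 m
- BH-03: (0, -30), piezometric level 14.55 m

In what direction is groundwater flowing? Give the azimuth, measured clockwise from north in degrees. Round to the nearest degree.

∂h/∂x = (14.45 − 14.47) / (70 − 0) = -0.0002857
∂h/∂y = (14.55 − 14.47) / (-30 − 0) = -0.002667
Flow direction (−∇h) has components (+0.0002857 E, +0.002667 N).
Azimuth = atan2(E, N) = atan2(+0.0002857, +0.002667) = 6.1° ≈ 006°.

006°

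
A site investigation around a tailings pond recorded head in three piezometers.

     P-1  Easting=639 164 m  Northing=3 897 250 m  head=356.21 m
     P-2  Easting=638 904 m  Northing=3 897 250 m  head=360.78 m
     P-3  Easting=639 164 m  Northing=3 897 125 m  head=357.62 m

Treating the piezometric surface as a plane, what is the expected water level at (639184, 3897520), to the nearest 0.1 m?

∂h/∂x = (360.78 − 356.21) / (638904 − 639164) = -0.01758
∂h/∂y = (357.62 − 356.21) / (3897125 − 3897250) = -0.01128
h(639184, 3897520) = 356.21 + (-0.01758)·(20) + (-0.01128)·(270) = 356.21 -0.352 -3.046 = 352.813 m.

352.8 m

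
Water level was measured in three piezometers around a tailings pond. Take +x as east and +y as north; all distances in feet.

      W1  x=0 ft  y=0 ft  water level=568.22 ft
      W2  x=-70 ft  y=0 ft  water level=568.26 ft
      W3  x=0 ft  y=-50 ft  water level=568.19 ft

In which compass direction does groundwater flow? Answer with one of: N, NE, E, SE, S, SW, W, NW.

∂h/∂x = (568.26 − 568.22) / (-70 − 0) = -0.0005714
∂h/∂y = (568.19 − 568.22) / (-50 − 0) = +0.0006000
Flow = −∇h = (+0.0005714 east, -0.0006000 north), which points southeast.

SE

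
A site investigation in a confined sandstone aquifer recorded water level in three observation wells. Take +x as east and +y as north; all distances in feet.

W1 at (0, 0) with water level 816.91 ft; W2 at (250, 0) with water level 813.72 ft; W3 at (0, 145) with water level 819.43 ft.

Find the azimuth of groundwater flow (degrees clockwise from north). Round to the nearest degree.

∂h/∂x = (813.72 − 816.91) / (250 − 0) = -0.01276
∂h/∂y = (819.43 − 816.91) / (145 − 0) = +0.01738
Flow direction (−∇h) has components (+0.01276 E, -0.01738 N).
Azimuth = atan2(E, N) = atan2(+0.01276, -0.01738) = 143.7° ≈ 144°.

144°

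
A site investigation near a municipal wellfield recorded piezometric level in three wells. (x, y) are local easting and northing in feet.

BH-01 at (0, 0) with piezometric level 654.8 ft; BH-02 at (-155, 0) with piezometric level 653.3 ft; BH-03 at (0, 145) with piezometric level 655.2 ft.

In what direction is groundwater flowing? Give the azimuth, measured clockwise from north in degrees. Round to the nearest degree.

∂h/∂x = (653.3 − 654.8) / (-155 − 0) = +0.009677
∂h/∂y = (655.2 − 654.8) / (145 − 0) = +0.002759
Flow direction (−∇h) has components (-0.009677 E, -0.002759 N).
Azimuth = atan2(E, N) = atan2(-0.009677, -0.002759) = 254.1° ≈ 254°.

254°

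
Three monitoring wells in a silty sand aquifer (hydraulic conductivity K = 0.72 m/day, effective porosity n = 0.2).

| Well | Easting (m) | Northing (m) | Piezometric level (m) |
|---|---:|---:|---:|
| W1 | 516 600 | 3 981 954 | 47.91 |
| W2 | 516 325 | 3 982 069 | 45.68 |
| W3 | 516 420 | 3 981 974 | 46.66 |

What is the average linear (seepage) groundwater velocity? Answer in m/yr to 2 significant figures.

Taking W1 as reference: W2−W1 = (-275, 115, -2.23); W3−W1 = (-180, 20, -1.25).
Determinant of the coordinate differences = (-275)·20 − (-180)·115 = 15200.
∂h/∂x = [(-2.23)·20 − (-1.25)·115] / 15200 = +0.006523
∂h/∂y = [(-275)·(-1.25) − (-180)·(-2.23)] / 15200 = -0.003793
|∇h| = √(0.006523² + -0.003793²) = 0.007546
Seepage velocity v = K·i/n = 0.72 × 0.007546 / 0.2 = 0.02717 m/day = 9.924 m/yr.

9.9 m/yr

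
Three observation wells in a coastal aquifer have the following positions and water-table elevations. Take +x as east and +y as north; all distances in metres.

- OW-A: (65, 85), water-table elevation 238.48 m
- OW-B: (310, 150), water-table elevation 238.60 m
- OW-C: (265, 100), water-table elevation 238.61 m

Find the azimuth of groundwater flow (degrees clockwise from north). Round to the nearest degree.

With h = a·x + b·y + c and OW-A as origin, the differences give:
  245·a + 65·b = +0.12
  200·a + 15·b = +0.13
Eliminate b (×15 and ×65, subtract): -9325·a = -6.650 → a = ∂h/∂x = +0.0007131
Back-substitute: b = ∂h/∂y = -0.0008418.
Flow direction (−∇h) has components (-0.0007131 E, +0.0008418 N).
Azimuth = atan2(E, N) = atan2(-0.0007131, +0.0008418) = 319.7° ≈ 320°.

320°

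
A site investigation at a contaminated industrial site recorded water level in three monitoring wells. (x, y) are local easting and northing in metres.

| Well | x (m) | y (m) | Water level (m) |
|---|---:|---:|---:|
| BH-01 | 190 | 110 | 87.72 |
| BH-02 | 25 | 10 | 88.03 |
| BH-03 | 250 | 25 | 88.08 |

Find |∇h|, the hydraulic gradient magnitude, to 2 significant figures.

0.0039

Taking BH-01 as reference: BH-02−BH-01 = (-165, -100, +0.31); BH-03−BH-01 = (60, -85, +0.36).
Solve a·Δx + b·Δy = Δh: det = (-165)·(-85) − 60·(-100) = 20025.
∂h/∂x = [(+0.31)·(-85) − (+0.36)·(-100)] / 20025 = +0.0004819
∂h/∂y = [(-165)·(+0.36) − 60·(+0.31)] / 20025 = -0.003895
|∇h| = √(0.0004819² + -0.003895²) = 0.003925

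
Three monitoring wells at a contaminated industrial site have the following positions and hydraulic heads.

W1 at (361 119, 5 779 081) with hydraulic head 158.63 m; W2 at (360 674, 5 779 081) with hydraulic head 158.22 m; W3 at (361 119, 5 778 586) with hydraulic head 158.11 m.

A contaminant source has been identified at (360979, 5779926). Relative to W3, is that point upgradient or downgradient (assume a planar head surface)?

∂h/∂x = (158.22 − 158.63) / (360674 − 361119) = +0.0009213
∂h/∂y = (158.11 − 158.63) / (5778586 − 5779081) = +0.001051
Head at (360979, 5779926) = 158.63 + (+0.0009213)·(-140) + (+0.001051)·(845) = 159.39 m.
That is higher than the 158.11 m at W3, so the point is upgradient.

upgradient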